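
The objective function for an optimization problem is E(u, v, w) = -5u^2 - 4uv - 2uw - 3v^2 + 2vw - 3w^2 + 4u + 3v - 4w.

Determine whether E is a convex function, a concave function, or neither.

concave

E is quadratic, so its Hessian is the constant matrix H = [[-10, -4, -2], [-4, -6, 2], [-2, 2, -6]].
Leading principal minors: -10, 44, -168.
Signs alternate −, +, − ⇒ H ≺ 0 ⇒ concave.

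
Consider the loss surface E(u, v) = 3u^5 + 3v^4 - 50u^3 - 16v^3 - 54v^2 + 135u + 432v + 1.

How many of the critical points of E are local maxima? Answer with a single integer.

2

E separates as a function of u plus a function of v, so ∇E=0 decouples.
∂E/∂u = 15(u - 3)(u - 1)(u + 1)(u + 3) = 0 at u ∈ {-3, -1, 1, 3}; ∂E/∂v = 12(v - 4)(v - 3)(v + 3) = 0 at v ∈ {-3, 3, 4}.
The Hessian is diagonal: diag(E_uu, E_vv). Second derivatives: E_uu(-3)=-720, E_uu(-1)=240, E_uu(1)=-240, E_uu(3)=720; E_vv(-3)=504, E_vv(3)=-72, E_vv(4)=84.
Local maxima occur where both diagonal entries negative: (-3, 3), (1, 3). Count: 2.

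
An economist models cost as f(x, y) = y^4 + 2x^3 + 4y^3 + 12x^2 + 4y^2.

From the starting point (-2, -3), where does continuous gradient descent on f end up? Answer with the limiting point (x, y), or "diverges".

f is separable, so gradient descent decouples: x follows -∂f/∂x, y follows -∂f/∂y.
∂f/∂x = 6x(x + 4); at x=-2 this is -24, so x increases.
∂f/∂y = 4y(y + 1)(y + 2); at y=-3 this is -24, so y increases.
x converges to its nearest critical value 0 (a local min of the x-part); y converges to -2. The iterate converges to (0, -2).

(0, -2)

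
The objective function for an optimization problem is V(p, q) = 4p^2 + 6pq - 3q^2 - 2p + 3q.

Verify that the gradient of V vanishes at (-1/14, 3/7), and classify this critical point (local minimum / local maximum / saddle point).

saddle point

∇V = (8p + 6q - 2, 6p - 6q + 3); substituting (-1/14, 3/7) gives ∇V = (0, 0), so (-1/14, 3/7) is indeed a critical point.
The Hessian of V is constant: H = [[8, 6], [6, -6]].
det(H) = 8·(-6) − 6² = -84.
Since det(H) < 0, H is indefinite and the critical point is a saddle point.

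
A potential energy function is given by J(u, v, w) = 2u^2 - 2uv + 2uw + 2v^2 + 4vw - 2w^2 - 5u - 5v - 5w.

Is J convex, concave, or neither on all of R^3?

neither

J is quadratic, so its Hessian is the constant matrix H = [[4, -2, 2], [-2, 4, 4], [2, 4, -4]].
Leading principal minors: 4, 12, -160.
Neither pattern holds ⇒ H is indefinite ⇒ neither convex nor concave.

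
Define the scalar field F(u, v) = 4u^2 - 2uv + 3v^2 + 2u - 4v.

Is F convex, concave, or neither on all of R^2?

convex

F is quadratic, so its Hessian is the constant matrix H = [[8, -2], [-2, 6]].
det(H) = 44, tr(H) = 14.
det(H) > 0 and tr(H) > 0, so H is positive definite everywhere: convex.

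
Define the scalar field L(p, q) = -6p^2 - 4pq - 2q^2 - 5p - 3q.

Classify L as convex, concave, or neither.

L is quadratic, so its Hessian is the constant matrix H = [[-12, -4], [-4, -4]].
det(H) = 32, tr(H) = -16.
det(H) > 0 and tr(H) < 0, so H is negative definite everywhere: concave.

concave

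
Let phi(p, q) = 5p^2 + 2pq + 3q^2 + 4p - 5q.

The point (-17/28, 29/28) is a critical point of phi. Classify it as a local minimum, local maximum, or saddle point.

The Hessian of phi is constant: H = [[10, 2], [2, 6]].
det(H) = 10·6 − 2² = 56.
det(H) > 0 and tr(H) = 16 > 0, so H is positive definite and the point is a local minimum.

local minimum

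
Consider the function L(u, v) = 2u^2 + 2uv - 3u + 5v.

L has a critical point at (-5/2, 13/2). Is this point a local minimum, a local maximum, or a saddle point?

saddle point

The Hessian of L is constant: H = [[4, 2], [2, 0]].
det(H) = 4·0 − 2² = -4.
Since det(H) < 0, H is indefinite and the critical point is a saddle point.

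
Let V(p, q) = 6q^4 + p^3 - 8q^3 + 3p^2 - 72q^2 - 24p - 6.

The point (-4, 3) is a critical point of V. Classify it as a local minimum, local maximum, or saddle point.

The mixed partial ∂²V/∂p∂q is 0, so the Hessian at any point is diag(V_pp, V_qq) = diag(6(p + 1), 24(3q^2 - 2q - 6)).
At (-4, 3): H = diag(-18, 360).
The eigenvalues have opposite signs, so H is indefinite: a saddle point.

saddle point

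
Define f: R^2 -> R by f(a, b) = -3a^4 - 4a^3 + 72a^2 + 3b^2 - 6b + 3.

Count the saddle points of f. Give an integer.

f separates as a function of a plus a function of b, so ∇f=0 decouples.
∂f/∂a = -12a(a - 3)(a + 4) = 0 at a ∈ {-4, 0, 3}; ∂f/∂b = 6(b - 1) = 0 at b ∈ {1}.
The Hessian is diagonal: diag(f_aa, f_bb). Second derivatives: f_aa(-4)=-336, f_aa(0)=144, f_aa(3)=-252; f_bb(1)=6.
Saddle points occur where the two diagonal entries have opposite signs: (-4, 1), (3, 1). Count: 2.

2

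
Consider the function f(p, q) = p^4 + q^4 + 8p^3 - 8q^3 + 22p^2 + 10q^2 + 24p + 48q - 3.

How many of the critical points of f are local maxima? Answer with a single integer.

f separates as a function of p plus a function of q, so ∇f=0 decouples.
∂f/∂p = 4(p + 1)(p + 2)(p + 3) = 0 at p ∈ {-3, -2, -1}; ∂f/∂q = 4(q - 4)(q - 3)(q + 1) = 0 at q ∈ {-1, 3, 4}.
The Hessian is diagonal: diag(f_pp, f_qq). Second derivatives: f_pp(-3)=8, f_pp(-2)=-4, f_pp(-1)=8; f_qq(-1)=80, f_qq(3)=-16, f_qq(4)=20.
Local maxima occur where both diagonal entries negative: (-2, 3). Count: 1.

1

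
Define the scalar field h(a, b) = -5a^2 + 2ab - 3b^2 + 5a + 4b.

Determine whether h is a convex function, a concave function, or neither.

h is quadratic, so its Hessian is the constant matrix H = [[-10, 2], [2, -6]].
det(H) = 56, tr(H) = -16.
det(H) > 0 and tr(H) < 0, so H is negative definite everywhere: concave.

concave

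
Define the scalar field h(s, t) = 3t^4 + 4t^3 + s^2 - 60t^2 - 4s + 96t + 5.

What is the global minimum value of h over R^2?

-831

h(s,t) separates as P(s) + Q(t) + 5, so its minimum is min P + min Q + 5.
P'(s) = 2s - 4 vanishes at s ∈ {2}; Q'(t) = 12(t - 2)(t - 1)(t + 4) vanishes at t ∈ {-4, 1, 2}.
Local minima of P (where P''>0): P(2)=-4. Local minima of Q: Q(-4)=-832, Q(2)=32.
So the global minimum of h is P(2) + Q(-4) + 5 = -4 − 832 + 5 = -831, attained at (2, -4).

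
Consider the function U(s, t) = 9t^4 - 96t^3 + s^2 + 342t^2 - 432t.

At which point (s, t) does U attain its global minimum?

(0, 1)

U(s,t) separates as P(s) + Q(t), so its minimum is min P + min Q.
P'(s) = 2s vanishes at s ∈ {0}; Q'(t) = 36(t - 4)(t - 3)(t - 1) vanishes at t ∈ {1, 3, 4}.
Local minima of P (where P''>0): P(0)=0. Local minima of Q: Q(1)=-177, Q(4)=-96.
So the global minimum of U is P(0) + Q(1) = 0 − 177 = -177, attained at (0, 1).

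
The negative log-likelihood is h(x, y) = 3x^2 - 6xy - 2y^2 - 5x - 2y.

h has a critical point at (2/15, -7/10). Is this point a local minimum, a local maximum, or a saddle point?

The Hessian of h is constant: H = [[6, -6], [-6, -4]].
det(H) = 6·(-4) − (-6)² = -60.
Since det(H) < 0, H is indefinite and the critical point is a saddle point.

saddle point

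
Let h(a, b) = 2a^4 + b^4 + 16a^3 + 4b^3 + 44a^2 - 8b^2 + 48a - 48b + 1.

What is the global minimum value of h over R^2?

h(a,b) separates as P(a) + Q(b) + 1, so its minimum is min P + min Q + 1.
P'(a) = 8(a + 1)(a + 2)(a + 3) vanishes at a ∈ {-3, -2, -1}; Q'(b) = 4(b - 2)(b + 2)(b + 3) vanishes at b ∈ {-3, -2, 2}.
Local minima of P (where P''>0): P(-3)=-18, P(-1)=-18. Local minima of Q: Q(-3)=45, Q(2)=-80.
So the global minimum of h is P(-3) + Q(2) + 1 = -18 − 80 + 1 = -97, attained at (-3, 2).

-97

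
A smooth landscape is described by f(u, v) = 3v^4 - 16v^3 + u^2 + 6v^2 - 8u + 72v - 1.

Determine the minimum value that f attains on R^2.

f(u,v) separates as P(u) + Q(v) − 1, so its minimum is min P + min Q − 1.
P'(u) = 2u - 8 vanishes at u ∈ {4}; Q'(v) = 12(v - 3)(v - 2)(v + 1) vanishes at v ∈ {-1, 2, 3}.
Local minima of P (where P''>0): P(4)=-16. Local minima of Q: Q(-1)=-47, Q(3)=81.
So the global minimum of f is P(4) + Q(-1) − 1 = -16 − 47 − 1 = -64, attained at (4, -1).

-64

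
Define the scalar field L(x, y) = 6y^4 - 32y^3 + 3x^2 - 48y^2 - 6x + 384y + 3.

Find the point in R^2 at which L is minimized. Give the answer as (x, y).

(1, -2)

L(x,y) separates as P(x) + Q(y) + 3, so its minimum is min P + min Q + 3.
P'(x) = 6x - 6 vanishes at x ∈ {1}; Q'(y) = 24(y - 4)(y - 2)(y + 2) vanishes at y ∈ {-2, 2, 4}.
Local minima of P (where P''>0): P(1)=-3. Local minima of Q: Q(-2)=-608, Q(4)=256.
So the global minimum of L is P(1) + Q(-2) + 3 = -3 − 608 + 3 = -608, attained at (1, -2).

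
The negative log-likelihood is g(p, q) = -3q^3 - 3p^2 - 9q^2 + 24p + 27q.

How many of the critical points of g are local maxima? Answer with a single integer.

g separates as a function of p plus a function of q, so ∇g=0 decouples.
∂g/∂p = -6(p - 4) = 0 at p ∈ {4}; ∂g/∂q = -9(q - 1)(q + 3) = 0 at q ∈ {-3, 1}.
The Hessian is diagonal: diag(g_pp, g_qq). Second derivatives: g_pp(4)=-6; g_qq(-3)=36, g_qq(1)=-36.
Local maxima occur where both diagonal entries negative: (4, 1). Count: 1.

1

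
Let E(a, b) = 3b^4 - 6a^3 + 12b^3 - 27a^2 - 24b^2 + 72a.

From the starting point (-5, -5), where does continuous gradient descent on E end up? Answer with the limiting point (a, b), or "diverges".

(-4, -4)

E is separable, so gradient descent decouples: a follows -∂E/∂a, b follows -∂E/∂b.
∂E/∂a = -18(a - 1)(a + 4); at a=-5 this is -108, so a increases.
∂E/∂b = 12b(b - 1)(b + 4); at b=-5 this is -360, so b increases.
a converges to its nearest critical value -4 (a local min of the a-part); b converges to -4. The iterate converges to (-4, -4).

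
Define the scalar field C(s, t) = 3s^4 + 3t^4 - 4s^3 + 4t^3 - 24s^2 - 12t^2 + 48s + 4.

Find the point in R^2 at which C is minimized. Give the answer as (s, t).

C(s,t) separates as P(s) + Q(t) + 4, so its minimum is min P + min Q + 4.
P'(s) = 12(s - 2)(s - 1)(s + 2) vanishes at s ∈ {-2, 1, 2}; Q'(t) = 12t(t - 1)(t + 2) vanishes at t ∈ {-2, 0, 1}.
Local minima of P (where P''>0): P(-2)=-112, P(2)=16. Local minima of Q: Q(-2)=-32, Q(1)=-5.
So the global minimum of C is P(-2) + Q(-2) + 4 = -112 − 32 + 4 = -140, attained at (-2, -2).

(-2, -2)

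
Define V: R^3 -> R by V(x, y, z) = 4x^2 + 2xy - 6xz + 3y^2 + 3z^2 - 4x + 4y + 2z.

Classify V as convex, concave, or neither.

convex

V is quadratic, so its Hessian is the constant matrix H = [[8, 2, -6], [2, 6, 0], [-6, 0, 6]].
Leading principal minors: 8, 44, 48.
All positive ⇒ H ≻ 0 ⇒ convex.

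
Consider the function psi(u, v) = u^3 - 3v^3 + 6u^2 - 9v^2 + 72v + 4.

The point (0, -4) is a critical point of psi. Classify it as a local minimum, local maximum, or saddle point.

The mixed partial ∂²psi/∂u∂v is 0, so the Hessian at any point is diag(psi_uu, psi_vv) = diag(6(u + 2), -18(v + 1)).
At (0, -4): H = diag(12, 54).
Both eigenvalues are positive, so H is positive definite: a local minimum.

local minimum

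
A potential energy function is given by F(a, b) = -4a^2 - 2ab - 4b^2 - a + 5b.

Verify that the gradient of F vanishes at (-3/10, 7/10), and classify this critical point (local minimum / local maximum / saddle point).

∇F = (-8a - 2b - 1, -2a - 8b + 5); substituting (-3/10, 7/10) gives ∇F = (0, 0), so (-3/10, 7/10) is indeed a critical point.
The Hessian of F is constant: H = [[-8, -2], [-2, -8]].
det(H) = (-8)·(-8) − (-2)² = 60.
det(H) > 0 and tr(H) = -16 < 0, so H is negative definite and the point is a local maximum.

local maximum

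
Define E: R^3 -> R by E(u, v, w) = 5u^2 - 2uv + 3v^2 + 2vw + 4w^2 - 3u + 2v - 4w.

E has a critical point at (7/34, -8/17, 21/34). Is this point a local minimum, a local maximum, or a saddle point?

local minimum

The Hessian is constant: H = [[10, -2, 0], [-2, 6, 2], [0, 2, 8]].
Leading principal minors: Δ₁ = 10, Δ₂ = 56, Δ₃ = 408.
All leading minors are positive, so H is positive definite: a local minimum.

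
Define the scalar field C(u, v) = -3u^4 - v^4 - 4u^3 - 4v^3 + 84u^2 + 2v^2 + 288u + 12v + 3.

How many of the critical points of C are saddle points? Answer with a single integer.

C separates as a function of u plus a function of v, so ∇C=0 decouples.
∂C/∂u = -12(u - 4)(u + 2)(u + 3) = 0 at u ∈ {-3, -2, 4}; ∂C/∂v = -4(v - 1)(v + 1)(v + 3) = 0 at v ∈ {-3, -1, 1}.
The Hessian is diagonal: diag(C_uu, C_vv). Second derivatives: C_uu(-3)=-84, C_uu(-2)=72, C_uu(4)=-504; C_vv(-3)=-32, C_vv(-1)=16, C_vv(1)=-32.
Saddle points occur where the two diagonal entries have opposite signs: (-3, -1), (-2, -3), (-2, 1), (4, -1). Count: 4.

4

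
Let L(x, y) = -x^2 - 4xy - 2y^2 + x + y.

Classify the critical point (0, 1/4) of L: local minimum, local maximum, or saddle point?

saddle point

The Hessian of L is constant: H = [[-2, -4], [-4, -4]].
det(H) = (-2)·(-4) − (-4)² = -8.
Since det(H) < 0, H is indefinite and the critical point is a saddle point.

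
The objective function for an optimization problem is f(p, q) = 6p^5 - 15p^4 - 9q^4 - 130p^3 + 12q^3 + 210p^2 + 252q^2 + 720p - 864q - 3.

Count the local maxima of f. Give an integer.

4

f separates as a function of p plus a function of q, so ∇f=0 decouples.
∂f/∂p = 30(p - 4)(p - 2)(p + 1)(p + 3) = 0 at p ∈ {-3, -1, 2, 4}; ∂f/∂q = -36(q - 3)(q - 2)(q + 4) = 0 at q ∈ {-4, 2, 3}.
The Hessian is diagonal: diag(f_pp, f_qq). Second derivatives: f_pp(-3)=-2100, f_pp(-1)=900, f_pp(2)=-900, f_pp(4)=2100; f_qq(-4)=-1512, f_qq(2)=216, f_qq(3)=-252.
Local maxima occur where both diagonal entries negative: (-3, -4), (-3, 3), (2, -4), (2, 3). Count: 4.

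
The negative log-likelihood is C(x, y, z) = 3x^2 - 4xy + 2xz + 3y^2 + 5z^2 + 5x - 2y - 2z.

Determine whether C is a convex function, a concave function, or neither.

C is quadratic, so its Hessian is the constant matrix H = [[6, -4, 2], [-4, 6, 0], [2, 0, 10]].
Leading principal minors: 6, 20, 176.
All positive ⇒ H ≻ 0 ⇒ convex.

convex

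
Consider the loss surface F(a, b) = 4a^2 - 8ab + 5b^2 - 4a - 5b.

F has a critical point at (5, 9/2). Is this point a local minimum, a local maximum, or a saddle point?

local minimum

The Hessian of F is constant: H = [[8, -8], [-8, 10]].
det(H) = 8·10 − (-8)² = 16.
det(H) > 0 and tr(H) = 18 > 0, so H is positive definite and the point is a local minimum.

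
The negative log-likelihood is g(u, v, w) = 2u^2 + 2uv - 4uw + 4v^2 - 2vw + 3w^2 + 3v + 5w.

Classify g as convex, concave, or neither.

convex

g is quadratic, so its Hessian is the constant matrix H = [[4, 2, -4], [2, 8, -2], [-4, -2, 6]].
Leading principal minors: 4, 28, 56.
All positive ⇒ H ≻ 0 ⇒ convex.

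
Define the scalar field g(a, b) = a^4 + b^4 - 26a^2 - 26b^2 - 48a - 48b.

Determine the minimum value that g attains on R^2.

g(a,b) separates as P(a) + Q(b), so its minimum is min P + min Q.
P'(a) = 4(a - 4)(a + 1)(a + 3) vanishes at a ∈ {-3, -1, 4}; Q'(b) = 4(b - 4)(b + 1)(b + 3) vanishes at b ∈ {-3, -1, 4}.
Local minima of P (where P''>0): P(-3)=-9, P(4)=-352. Local minima of Q: Q(-3)=-9, Q(4)=-352.
So the global minimum of g is P(4) + Q(4) = -352 − 352 = -704, attained at (4, 4).

-704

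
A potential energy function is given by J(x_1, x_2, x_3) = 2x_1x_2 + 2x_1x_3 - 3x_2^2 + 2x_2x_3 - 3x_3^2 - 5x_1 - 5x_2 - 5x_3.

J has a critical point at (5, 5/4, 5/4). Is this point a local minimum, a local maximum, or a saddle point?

The Hessian is constant: H = [[0, 2, 2], [2, -6, 2], [2, 2, -6]].
Leading principal minors: Δ₁ = 0, Δ₂ = -4, Δ₃ = 64.
The minors fit neither the all-positive nor the alternating-sign pattern, so H is indefinite: a saddle point.

saddle point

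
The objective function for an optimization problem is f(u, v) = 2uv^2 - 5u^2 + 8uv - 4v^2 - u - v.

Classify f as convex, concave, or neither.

neither

The term 2uv^2 is cubic, so the Hessian is not constant.
∂²f/∂v² = 4u - 8, which takes both signs as u varies (negative for sufficiently negative u). A diagonal entry of the Hessian changing sign means the Hessian is neither positive- nor negative-semidefinite on all of R^2.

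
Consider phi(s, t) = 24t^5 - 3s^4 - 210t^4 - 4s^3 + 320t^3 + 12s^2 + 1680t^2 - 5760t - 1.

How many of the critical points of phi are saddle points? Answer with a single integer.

phi separates as a function of s plus a function of t, so ∇phi=0 decouples.
∂phi/∂s = -12s(s - 1)(s + 2) = 0 at s ∈ {-2, 0, 1}; ∂phi/∂t = 120(t - 4)(t - 3)(t - 2)(t + 2) = 0 at t ∈ {-2, 2, 3, 4}.
The Hessian is diagonal: diag(phi_ss, phi_tt). Second derivatives: phi_ss(-2)=-72, phi_ss(0)=24, phi_ss(1)=-36; phi_tt(-2)=-14400, phi_tt(2)=960, phi_tt(3)=-600, phi_tt(4)=1440.
Saddle points occur where the two diagonal entries have opposite signs: (-2, 2), (-2, 4), (0, -2), (0, 3), (1, 2), (1, 4). Count: 6.

6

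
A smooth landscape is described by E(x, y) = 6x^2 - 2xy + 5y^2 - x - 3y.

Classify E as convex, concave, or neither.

convex

E is quadratic, so its Hessian is the constant matrix H = [[12, -2], [-2, 10]].
det(H) = 116, tr(H) = 22.
det(H) > 0 and tr(H) > 0, so H is positive definite everywhere: convex.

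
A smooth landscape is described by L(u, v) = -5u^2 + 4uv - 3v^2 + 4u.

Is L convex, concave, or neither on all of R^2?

concave

L is quadratic, so its Hessian is the constant matrix H = [[-10, 4], [4, -6]].
det(H) = 44, tr(H) = -16.
det(H) > 0 and tr(H) < 0, so H is negative definite everywhere: concave.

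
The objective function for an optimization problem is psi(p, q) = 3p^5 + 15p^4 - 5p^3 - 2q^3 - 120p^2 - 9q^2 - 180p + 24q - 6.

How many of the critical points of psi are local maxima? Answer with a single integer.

psi separates as a function of p plus a function of q, so ∇psi=0 decouples.
∂psi/∂p = 15(p - 2)(p + 1)(p + 2)(p + 3) = 0 at p ∈ {-3, -2, -1, 2}; ∂psi/∂q = -6(q - 1)(q + 4) = 0 at q ∈ {-4, 1}.
The Hessian is diagonal: diag(psi_pp, psi_qq). Second derivatives: psi_pp(-3)=-150, psi_pp(-2)=60, psi_pp(-1)=-90, psi_pp(2)=900; psi_qq(-4)=30, psi_qq(1)=-30.
Local maxima occur where both diagonal entries negative: (-3, 1), (-1, 1). Count: 2.

2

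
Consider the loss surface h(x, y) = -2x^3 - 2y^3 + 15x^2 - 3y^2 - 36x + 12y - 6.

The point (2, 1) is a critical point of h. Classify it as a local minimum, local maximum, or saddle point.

The mixed partial ∂²h/∂x∂y is 0, so the Hessian at any point is diag(h_xx, h_yy) = diag(6(-2x + 5), -6(2y + 1)).
At (2, 1): H = diag(6, -18).
The eigenvalues have opposite signs, so H is indefinite: a saddle point.

saddle point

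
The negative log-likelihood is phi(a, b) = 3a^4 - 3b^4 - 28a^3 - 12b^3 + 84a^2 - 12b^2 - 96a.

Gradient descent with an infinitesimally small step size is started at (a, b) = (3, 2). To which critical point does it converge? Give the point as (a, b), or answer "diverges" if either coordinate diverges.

phi is separable, so gradient descent decouples: a follows -∂phi/∂a, b follows -∂phi/∂b.
∂phi/∂a = 12(a - 4)(a - 2)(a - 1); at a=3 this is -24, so a increases.
∂phi/∂b = -12b(b + 1)(b + 2); at b=2 this is -288, so b increases.
The b-coordinate has no critical point in that direction and runs off to infinity.

diverges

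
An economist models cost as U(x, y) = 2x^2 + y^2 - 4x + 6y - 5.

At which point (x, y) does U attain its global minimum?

U(x,y) separates as P(x) + Q(y) − 5, so its minimum is min P + min Q − 5.
P'(x) = 4x - 4 vanishes at x ∈ {1}; Q'(y) = 2y + 6 vanishes at y ∈ {-3}.
Local minima of P (where P''>0): P(1)=-2. Local minima of Q: Q(-3)=-9.
So the global minimum of U is P(1) + Q(-3) − 5 = -2 − 9 − 5 = -16, attained at (1, -3).

(1, -3)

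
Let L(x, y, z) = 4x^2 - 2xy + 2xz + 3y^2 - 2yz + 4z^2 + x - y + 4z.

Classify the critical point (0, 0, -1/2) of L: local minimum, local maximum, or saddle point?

The Hessian is constant: H = [[8, -2, 2], [-2, 6, -2], [2, -2, 8]].
Leading principal minors: Δ₁ = 8, Δ₂ = 44, Δ₃ = 312.
All leading minors are positive, so H is positive definite: a local minimum.

local minimum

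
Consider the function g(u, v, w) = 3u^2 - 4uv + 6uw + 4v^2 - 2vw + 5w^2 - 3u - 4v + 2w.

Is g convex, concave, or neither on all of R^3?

g is quadratic, so its Hessian is the constant matrix H = [[6, -4, 6], [-4, 8, -2], [6, -2, 10]].
Leading principal minors: 6, 32, 104.
All positive ⇒ H ≻ 0 ⇒ convex.

convex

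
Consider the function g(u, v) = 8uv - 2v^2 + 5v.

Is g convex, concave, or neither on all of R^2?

neither

g is quadratic, so its Hessian is the constant matrix H = [[0, 8], [8, -4]].
det(H) = -64, tr(H) = -4.
det(H) < 0, so H is indefinite: neither convex nor concave.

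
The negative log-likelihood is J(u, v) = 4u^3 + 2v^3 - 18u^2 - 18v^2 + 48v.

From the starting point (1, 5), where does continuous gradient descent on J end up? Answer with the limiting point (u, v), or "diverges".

J is separable, so gradient descent decouples: u follows -∂J/∂u, v follows -∂J/∂v.
∂J/∂u = 12u(u - 3); at u=1 this is -24, so u increases.
∂J/∂v = 6(v - 4)(v - 2); at v=5 this is 18, so v decreases.
u converges to its nearest critical value 3 (a local min of the u-part); v converges to 4. The iterate converges to (3, 4).

(3, 4)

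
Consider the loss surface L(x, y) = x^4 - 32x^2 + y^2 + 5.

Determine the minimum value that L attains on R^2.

-251

L(x,y) separates as P(x) + Q(y) + 5, so its minimum is min P + min Q + 5.
P'(x) = 4x(x - 4)(x + 4) vanishes at x ∈ {-4, 0, 4}; Q'(y) = 2y vanishes at y ∈ {0}.
Local minima of P (where P''>0): P(-4)=-256, P(4)=-256. Local minima of Q: Q(0)=0.
So the global minimum of L is P(-4) + Q(0) + 5 = -256 + 0 + 5 = -251, attained at (-4, 0).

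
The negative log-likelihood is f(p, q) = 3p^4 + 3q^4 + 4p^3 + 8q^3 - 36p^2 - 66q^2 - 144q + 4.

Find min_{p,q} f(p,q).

f(p,q) separates as A(p) + B(q) + 4, so its minimum is min A + min B + 4.
A'(p) = 12p(p - 2)(p + 3) vanishes at p ∈ {-3, 0, 2}; B'(q) = 12(q - 3)(q + 1)(q + 4) vanishes at q ∈ {-4, -1, 3}.
Local minima of A (where A''>0): A(-3)=-189, A(2)=-64. Local minima of B: B(-4)=-224, B(3)=-567.
So the global minimum of f is A(-3) + B(3) + 4 = -189 − 567 + 4 = -752, attained at (-3, 3).

-752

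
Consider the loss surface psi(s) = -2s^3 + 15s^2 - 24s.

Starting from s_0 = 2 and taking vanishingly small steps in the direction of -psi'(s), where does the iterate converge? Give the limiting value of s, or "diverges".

1

psi'(s) = -6(s - 4)(s - 1), so psi'(2) = 12.
Gradient descent moves in the -psi' direction, i.e. s is decreasing.
The nearest critical point in that direction is s = 1, where psi'' = 18 > 0 (a local minimum). The iterate converges there.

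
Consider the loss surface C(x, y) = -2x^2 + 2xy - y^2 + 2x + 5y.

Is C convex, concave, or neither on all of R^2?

C is quadratic, so its Hessian is the constant matrix H = [[-4, 2], [2, -2]].
det(H) = 4, tr(H) = -6.
det(H) > 0 and tr(H) < 0, so H is negative definite everywhere: concave.

concave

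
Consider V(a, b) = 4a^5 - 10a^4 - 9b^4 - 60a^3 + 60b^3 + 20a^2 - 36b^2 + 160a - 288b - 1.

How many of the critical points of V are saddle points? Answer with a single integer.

V separates as a function of a plus a function of b, so ∇V=0 decouples.
∂V/∂a = 20(a - 4)(a - 1)(a + 1)(a + 2) = 0 at a ∈ {-2, -1, 1, 4}; ∂V/∂b = -36(b - 4)(b - 2)(b + 1) = 0 at b ∈ {-1, 2, 4}.
The Hessian is diagonal: diag(V_aa, V_bb). Second derivatives: V_aa(-2)=-360, V_aa(-1)=200, V_aa(1)=-360, V_aa(4)=1800; V_bb(-1)=-540, V_bb(2)=216, V_bb(4)=-360.
Saddle points occur where the two diagonal entries have opposite signs: (-2, 2), (-1, -1), (-1, 4), (1, 2), (4, -1), (4, 4). Count: 6.

6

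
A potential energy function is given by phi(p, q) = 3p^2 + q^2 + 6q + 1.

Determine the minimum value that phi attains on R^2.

-8

phi(p,q) separates as A(p) + B(q) + 1, so its minimum is min A + min B + 1.
A'(p) = 6p vanishes at p ∈ {0}; B'(q) = 2q + 6 vanishes at q ∈ {-3}.
Local minima of A (where A''>0): A(0)=0. Local minima of B: B(-3)=-9.
So the global minimum of phi is A(0) + B(-3) + 1 = 0 − 9 + 1 = -8, attained at (0, -3).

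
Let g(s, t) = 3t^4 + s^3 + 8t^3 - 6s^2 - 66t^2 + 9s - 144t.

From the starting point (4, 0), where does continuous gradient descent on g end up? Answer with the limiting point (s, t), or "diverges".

(3, 3)

g is separable, so gradient descent decouples: s follows -∂g/∂s, t follows -∂g/∂t.
∂g/∂s = 3(s - 3)(s - 1); at s=4 this is 9, so s decreases.
∂g/∂t = 12(t - 3)(t + 1)(t + 4); at t=0 this is -144, so t increases.
s converges to its nearest critical value 3 (a local min of the s-part); t converges to 3. The iterate converges to (3, 3).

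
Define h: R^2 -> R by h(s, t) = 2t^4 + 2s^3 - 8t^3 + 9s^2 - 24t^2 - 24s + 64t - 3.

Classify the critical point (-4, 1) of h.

local maximum

The mixed partial ∂²h/∂s∂t is 0, so the Hessian at any point is diag(h_ss, h_tt) = diag(6(2s + 3), 24(t^2 - 2t - 2)).
At (-4, 1): H = diag(-30, -72).
Both eigenvalues are negative, so H is negative definite: a local maximum.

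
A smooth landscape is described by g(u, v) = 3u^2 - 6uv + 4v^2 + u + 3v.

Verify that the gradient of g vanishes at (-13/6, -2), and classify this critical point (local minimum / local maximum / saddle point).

∇g = (6u - 6v + 1, -6u + 8v + 3); substituting (-13/6, -2) gives ∇g = (0, 0), so (-13/6, -2) is indeed a critical point.
The Hessian of g is constant: H = [[6, -6], [-6, 8]].
det(H) = 6·8 − (-6)² = 12.
det(H) > 0 and tr(H) = 14 > 0, so H is positive definite and the point is a local minimum.

local minimum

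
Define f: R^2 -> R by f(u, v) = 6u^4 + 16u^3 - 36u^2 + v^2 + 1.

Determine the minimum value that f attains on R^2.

-269

f(u,v) separates as P(u) + Q(v) + 1, so its minimum is min P + min Q + 1.
P'(u) = 24u(u - 1)(u + 3) vanishes at u ∈ {-3, 0, 1}; Q'(v) = 2v vanishes at v ∈ {0}.
Local minima of P (where P''>0): P(-3)=-270, P(1)=-14. Local minima of Q: Q(0)=0.
So the global minimum of f is P(-3) + Q(0) + 1 = -270 + 0 + 1 = -269, attained at (-3, 0).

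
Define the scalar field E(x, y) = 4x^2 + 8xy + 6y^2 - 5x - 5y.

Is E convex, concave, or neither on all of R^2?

E is quadratic, so its Hessian is the constant matrix H = [[8, 8], [8, 12]].
det(H) = 32, tr(H) = 20.
det(H) > 0 and tr(H) > 0, so H is positive definite everywhere: convex.

convex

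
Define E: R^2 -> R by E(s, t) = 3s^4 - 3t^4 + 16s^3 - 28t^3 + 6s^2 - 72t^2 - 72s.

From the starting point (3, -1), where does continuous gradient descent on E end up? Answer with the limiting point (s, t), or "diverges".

(1, -3)

E is separable, so gradient descent decouples: s follows -∂E/∂s, t follows -∂E/∂t.
∂E/∂s = 12(s - 1)(s + 2)(s + 3); at s=3 this is 720, so s decreases.
∂E/∂t = -12t(t + 3)(t + 4); at t=-1 this is 72, so t decreases.
s converges to its nearest critical value 1 (a local min of the s-part); t converges to -3. The iterate converges to (1, -3).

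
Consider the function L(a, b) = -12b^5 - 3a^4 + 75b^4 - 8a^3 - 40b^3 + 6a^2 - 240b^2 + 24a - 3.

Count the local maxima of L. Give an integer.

L separates as a function of a plus a function of b, so ∇L=0 decouples.
∂L/∂a = -12(a - 1)(a + 1)(a + 2) = 0 at a ∈ {-2, -1, 1}; ∂L/∂b = -60b(b - 4)(b - 2)(b + 1) = 0 at b ∈ {-1, 0, 2, 4}.
The Hessian is diagonal: diag(L_aa, L_bb). Second derivatives: L_aa(-2)=-36, L_aa(-1)=24, L_aa(1)=-72; L_bb(-1)=900, L_bb(0)=-480, L_bb(2)=720, L_bb(4)=-2400.
Local maxima occur where both diagonal entries negative: (-2, 0), (-2, 4), (1, 0), (1, 4). Count: 4.

4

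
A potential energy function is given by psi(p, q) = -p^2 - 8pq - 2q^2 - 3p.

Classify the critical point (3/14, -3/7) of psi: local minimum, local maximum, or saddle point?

saddle point

The Hessian of psi is constant: H = [[-2, -8], [-8, -4]].
det(H) = (-2)·(-4) − (-8)² = -56.
Since det(H) < 0, H is indefinite and the critical point is a saddle point.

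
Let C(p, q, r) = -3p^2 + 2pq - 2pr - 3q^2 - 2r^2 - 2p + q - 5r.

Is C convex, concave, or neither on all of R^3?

C is quadratic, so its Hessian is the constant matrix H = [[-6, 2, -2], [2, -6, 0], [-2, 0, -4]].
Leading principal minors: -6, 32, -104.
Signs alternate −, +, − ⇒ H ≺ 0 ⇒ concave.

concave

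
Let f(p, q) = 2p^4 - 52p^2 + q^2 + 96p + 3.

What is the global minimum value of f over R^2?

f(p,q) separates as A(p) + B(q) + 3, so its minimum is min A + min B + 3.
A'(p) = 8(p - 3)(p - 1)(p + 4) vanishes at p ∈ {-4, 1, 3}; B'(q) = 2q vanishes at q ∈ {0}.
Local minima of A (where A''>0): A(-4)=-704, A(3)=-18. Local minima of B: B(0)=0.
So the global minimum of f is A(-4) + B(0) + 3 = -704 + 0 + 3 = -701, attained at (-4, 0).

-701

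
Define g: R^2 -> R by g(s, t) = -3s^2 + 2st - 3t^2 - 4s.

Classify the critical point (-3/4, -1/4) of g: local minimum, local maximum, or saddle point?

local maximum

The Hessian of g is constant: H = [[-6, 2], [2, -6]].
det(H) = (-6)·(-6) − 2² = 32.
det(H) > 0 and tr(H) = -12 < 0, so H is negative definite and the point is a local maximum.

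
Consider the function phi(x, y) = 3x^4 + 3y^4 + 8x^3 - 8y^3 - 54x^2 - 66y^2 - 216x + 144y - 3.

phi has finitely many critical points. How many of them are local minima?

4

phi separates as a function of x plus a function of y, so ∇phi=0 decouples.
∂phi/∂x = 12(x - 3)(x + 2)(x + 3) = 0 at x ∈ {-3, -2, 3}; ∂phi/∂y = 12(y - 4)(y - 1)(y + 3) = 0 at y ∈ {-3, 1, 4}.
The Hessian is diagonal: diag(phi_xx, phi_yy). Second derivatives: phi_xx(-3)=72, phi_xx(-2)=-60, phi_xx(3)=360; phi_yy(-3)=336, phi_yy(1)=-144, phi_yy(4)=252.
Local minima occur where both diagonal entries positive: (-3, -3), (-3, 4), (3, -3), (3, 4). Count: 4.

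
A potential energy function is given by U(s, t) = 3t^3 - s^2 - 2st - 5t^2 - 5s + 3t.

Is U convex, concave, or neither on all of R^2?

neither

The term 3t^3 is cubic, so the Hessian is not constant.
∂²U/∂t² = 18t - 10, which takes both signs as t varies (negative for sufficiently negative t). A diagonal entry of the Hessian changing sign means the Hessian is neither positive- nor negative-semidefinite on all of R^2.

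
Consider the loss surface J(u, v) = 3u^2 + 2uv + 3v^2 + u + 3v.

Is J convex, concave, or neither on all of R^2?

J is quadratic, so its Hessian is the constant matrix H = [[6, 2], [2, 6]].
det(H) = 32, tr(H) = 12.
det(H) > 0 and tr(H) > 0, so H is positive definite everywhere: convex.

convex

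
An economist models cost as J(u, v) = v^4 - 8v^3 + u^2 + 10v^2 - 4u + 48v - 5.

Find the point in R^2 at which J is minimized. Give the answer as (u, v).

J(u,v) separates as P(u) + Q(v) − 5, so its minimum is min P + min Q − 5.
P'(u) = 2u - 4 vanishes at u ∈ {2}; Q'(v) = 4(v - 4)(v - 3)(v + 1) vanishes at v ∈ {-1, 3, 4}.
Local minima of P (where P''>0): P(2)=-4. Local minima of Q: Q(-1)=-29, Q(4)=96.
So the global minimum of J is P(2) + Q(-1) − 5 = -4 − 29 − 5 = -38, attained at (2, -1).

(2, -1)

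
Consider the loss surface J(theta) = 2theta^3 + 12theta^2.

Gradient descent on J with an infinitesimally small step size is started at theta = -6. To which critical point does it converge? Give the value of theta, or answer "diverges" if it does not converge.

J'(theta) = 6theta(theta + 4), so J'(-6) = 72.
Gradient descent moves in the -J' direction, i.e. theta is decreasing.
There is no critical point below theta=-6, and J' keeps the same sign, so the iterate runs off to −∞.

diverges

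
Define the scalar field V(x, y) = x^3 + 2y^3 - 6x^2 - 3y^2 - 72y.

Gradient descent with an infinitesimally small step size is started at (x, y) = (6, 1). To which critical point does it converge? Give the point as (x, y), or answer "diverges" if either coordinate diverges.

V is separable, so gradient descent decouples: x follows -∂V/∂x, y follows -∂V/∂y.
∂V/∂x = 3x(x - 4); at x=6 this is 36, so x decreases.
∂V/∂y = 6(y - 4)(y + 3); at y=1 this is -72, so y increases.
x converges to its nearest critical value 4 (a local min of the x-part); y converges to 4. The iterate converges to (4, 4).

(4, 4)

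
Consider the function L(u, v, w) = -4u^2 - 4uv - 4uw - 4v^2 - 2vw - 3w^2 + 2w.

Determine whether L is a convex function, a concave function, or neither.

concave

L is quadratic, so its Hessian is the constant matrix H = [[-8, -4, -4], [-4, -8, -2], [-4, -2, -6]].
Leading principal minors: -8, 48, -192.
Signs alternate −, +, − ⇒ H ≺ 0 ⇒ concave.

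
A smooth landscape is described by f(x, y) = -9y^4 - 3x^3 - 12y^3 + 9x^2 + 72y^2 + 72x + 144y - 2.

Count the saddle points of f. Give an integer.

3

f separates as a function of x plus a function of y, so ∇f=0 decouples.
∂f/∂x = -9(x - 4)(x + 2) = 0 at x ∈ {-2, 4}; ∂f/∂y = -36(y - 2)(y + 1)(y + 2) = 0 at y ∈ {-2, -1, 2}.
The Hessian is diagonal: diag(f_xx, f_yy). Second derivatives: f_xx(-2)=54, f_xx(4)=-54; f_yy(-2)=-144, f_yy(-1)=108, f_yy(2)=-432.
Saddle points occur where the two diagonal entries have opposite signs: (-2, -2), (-2, 2), (4, -1). Count: 3.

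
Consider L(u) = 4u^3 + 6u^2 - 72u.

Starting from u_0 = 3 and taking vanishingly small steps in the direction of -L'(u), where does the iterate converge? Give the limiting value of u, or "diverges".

2

L'(u) = 12(u - 2)(u + 3), so L'(3) = 72.
Gradient descent moves in the -L' direction, i.e. u is decreasing.
The nearest critical point in that direction is u = 2, where L'' = 60 > 0 (a local minimum). The iterate converges there.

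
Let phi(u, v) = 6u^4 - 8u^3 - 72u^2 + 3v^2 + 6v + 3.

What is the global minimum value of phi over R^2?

-378

phi(u,v) separates as P(u) + Q(v) + 3, so its minimum is min P + min Q + 3.
P'(u) = 24u(u - 3)(u + 2) vanishes at u ∈ {-2, 0, 3}; Q'(v) = 6v + 6 vanishes at v ∈ {-1}.
Local minima of P (where P''>0): P(-2)=-128, P(3)=-378. Local minima of Q: Q(-1)=-3.
So the global minimum of phi is P(3) + Q(-1) + 3 = -378 − 3 + 3 = -378, attained at (3, -1).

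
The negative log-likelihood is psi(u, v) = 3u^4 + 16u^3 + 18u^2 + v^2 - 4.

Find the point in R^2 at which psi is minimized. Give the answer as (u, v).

(-3, 0)

psi(u,v) separates as P(u) + Q(v) − 4, so its minimum is min P + min Q − 4.
P'(u) = 12u(u + 1)(u + 3) vanishes at u ∈ {-3, -1, 0}; Q'(v) = 2v vanishes at v ∈ {0}.
Local minima of P (where P''>0): P(-3)=-27, P(0)=0. Local minima of Q: Q(0)=0.
So the global minimum of psi is P(-3) + Q(0) − 4 = -27 + 0 − 4 = -31, attained at (-3, 0).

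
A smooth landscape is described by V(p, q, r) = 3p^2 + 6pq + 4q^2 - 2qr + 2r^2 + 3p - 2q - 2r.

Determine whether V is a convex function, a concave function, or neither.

convex

V is quadratic, so its Hessian is the constant matrix H = [[6, 6, 0], [6, 8, -2], [0, -2, 4]].
Leading principal minors: 6, 12, 24.
All positive ⇒ H ≻ 0 ⇒ convex.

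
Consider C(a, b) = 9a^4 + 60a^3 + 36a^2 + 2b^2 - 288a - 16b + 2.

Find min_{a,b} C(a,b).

C(a,b) separates as P(a) + Q(b) + 2, so its minimum is min P + min Q + 2.
P'(a) = 36(a - 1)(a + 2)(a + 4) vanishes at a ∈ {-4, -2, 1}; Q'(b) = 4b - 16 vanishes at b ∈ {4}.
Local minima of P (where P''>0): P(-4)=192, P(1)=-183. Local minima of Q: Q(4)=-32.
So the global minimum of C is P(1) + Q(4) + 2 = -183 − 32 + 2 = -213, attained at (1, 4).

-213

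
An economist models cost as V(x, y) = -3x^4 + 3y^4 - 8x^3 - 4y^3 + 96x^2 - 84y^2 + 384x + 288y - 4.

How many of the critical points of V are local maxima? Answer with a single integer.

2

V separates as a function of x plus a function of y, so ∇V=0 decouples.
∂V/∂x = -12(x - 4)(x + 2)(x + 4) = 0 at x ∈ {-4, -2, 4}; ∂V/∂y = 12(y - 3)(y - 2)(y + 4) = 0 at y ∈ {-4, 2, 3}.
The Hessian is diagonal: diag(V_xx, V_yy). Second derivatives: V_xx(-4)=-192, V_xx(-2)=144, V_xx(4)=-576; V_yy(-4)=504, V_yy(2)=-72, V_yy(3)=84.
Local maxima occur where both diagonal entries negative: (-4, 2), (4, 2). Count: 2.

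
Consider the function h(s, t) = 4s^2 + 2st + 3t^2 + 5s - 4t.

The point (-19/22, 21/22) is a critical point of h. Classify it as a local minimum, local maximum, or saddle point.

The Hessian of h is constant: H = [[8, 2], [2, 6]].
det(H) = 8·6 − 2² = 44.
det(H) > 0 and tr(H) = 14 > 0, so H is positive definite and the point is a local minimum.

local minimum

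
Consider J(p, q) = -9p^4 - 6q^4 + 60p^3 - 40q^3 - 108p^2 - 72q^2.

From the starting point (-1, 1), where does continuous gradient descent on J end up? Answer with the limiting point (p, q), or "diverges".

diverges

J is separable, so gradient descent decouples: p follows -∂J/∂p, q follows -∂J/∂q.
∂J/∂p = -36p(p - 3)(p - 2); at p=-1 this is 432, so p decreases.
∂J/∂q = -24q(q + 2)(q + 3); at q=1 this is -288, so q increases.
The p-coordinate has no critical point in that direction and runs off to infinity.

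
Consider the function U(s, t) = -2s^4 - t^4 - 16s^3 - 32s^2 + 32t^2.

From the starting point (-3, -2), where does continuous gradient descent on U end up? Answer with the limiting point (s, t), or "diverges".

(-2, 0)

U is separable, so gradient descent decouples: s follows -∂U/∂s, t follows -∂U/∂t.
∂U/∂s = -8s(s + 2)(s + 4); at s=-3 this is -24, so s increases.
∂U/∂t = -4t(t - 4)(t + 4); at t=-2 this is -96, so t increases.
s converges to its nearest critical value -2 (a local min of the s-part); t converges to 0. The iterate converges to (-2, 0).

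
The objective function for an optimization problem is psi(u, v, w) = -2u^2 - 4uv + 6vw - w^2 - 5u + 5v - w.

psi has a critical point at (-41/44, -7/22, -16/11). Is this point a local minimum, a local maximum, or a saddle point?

The Hessian is constant: H = [[-4, -4, 0], [-4, 0, 6], [0, 6, -2]].
Leading principal minors: Δ₁ = -4, Δ₂ = -16, Δ₃ = 176.
The minors fit neither the all-positive nor the alternating-sign pattern, so H is indefinite: a saddle point.

saddle point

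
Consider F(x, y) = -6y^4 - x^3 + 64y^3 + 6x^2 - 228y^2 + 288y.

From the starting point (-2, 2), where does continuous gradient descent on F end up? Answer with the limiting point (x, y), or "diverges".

(0, 3)

F is separable, so gradient descent decouples: x follows -∂F/∂x, y follows -∂F/∂y.
∂F/∂x = -3x(x - 4); at x=-2 this is -36, so x increases.
∂F/∂y = -24(y - 4)(y - 3)(y - 1); at y=2 this is -48, so y increases.
x converges to its nearest critical value 0 (a local min of the x-part); y converges to 3. The iterate converges to (0, 3).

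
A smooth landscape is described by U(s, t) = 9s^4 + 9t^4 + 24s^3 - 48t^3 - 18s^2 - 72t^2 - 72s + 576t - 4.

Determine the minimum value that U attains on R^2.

U(s,t) separates as P(s) + Q(t) − 4, so its minimum is min P + min Q − 4.
P'(s) = 36(s - 1)(s + 1)(s + 2) vanishes at s ∈ {-2, -1, 1}; Q'(t) = 36(t - 4)(t - 2)(t + 2) vanishes at t ∈ {-2, 2, 4}.
Local minima of P (where P''>0): P(-2)=24, P(1)=-57. Local minima of Q: Q(-2)=-912, Q(4)=384.
So the global minimum of U is P(1) + Q(-2) − 4 = -57 − 912 − 4 = -973, attained at (1, -2).

-973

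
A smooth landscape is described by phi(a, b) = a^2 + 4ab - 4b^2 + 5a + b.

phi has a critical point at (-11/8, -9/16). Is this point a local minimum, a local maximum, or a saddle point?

saddle point

The Hessian of phi is constant: H = [[2, 4], [4, -8]].
det(H) = 2·(-8) − 4² = -32.
Since det(H) < 0, H is indefinite and the critical point is a saddle point.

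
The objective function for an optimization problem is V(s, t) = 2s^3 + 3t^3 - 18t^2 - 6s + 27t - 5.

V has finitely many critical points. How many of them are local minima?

1

V separates as a function of s plus a function of t, so ∇V=0 decouples.
∂V/∂s = 6(s - 1)(s + 1) = 0 at s ∈ {-1, 1}; ∂V/∂t = 9(t - 3)(t - 1) = 0 at t ∈ {1, 3}.
The Hessian is diagonal: diag(V_ss, V_tt). Second derivatives: V_ss(-1)=-12, V_ss(1)=12; V_tt(1)=-18, V_tt(3)=18.
Local minima occur where both diagonal entries positive: (1, 3). Count: 1.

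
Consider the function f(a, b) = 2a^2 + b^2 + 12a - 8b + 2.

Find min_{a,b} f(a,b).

f(a,b) separates as P(a) + Q(b) + 2, so its minimum is min P + min Q + 2.
P'(a) = 4a + 12 vanishes at a ∈ {-3}; Q'(b) = 2b - 8 vanishes at b ∈ {4}.
Local minima of P (where P''>0): P(-3)=-18. Local minima of Q: Q(4)=-16.
So the global minimum of f is P(-3) + Q(4) + 2 = -18 − 16 + 2 = -32, attained at (-3, 4).

-32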